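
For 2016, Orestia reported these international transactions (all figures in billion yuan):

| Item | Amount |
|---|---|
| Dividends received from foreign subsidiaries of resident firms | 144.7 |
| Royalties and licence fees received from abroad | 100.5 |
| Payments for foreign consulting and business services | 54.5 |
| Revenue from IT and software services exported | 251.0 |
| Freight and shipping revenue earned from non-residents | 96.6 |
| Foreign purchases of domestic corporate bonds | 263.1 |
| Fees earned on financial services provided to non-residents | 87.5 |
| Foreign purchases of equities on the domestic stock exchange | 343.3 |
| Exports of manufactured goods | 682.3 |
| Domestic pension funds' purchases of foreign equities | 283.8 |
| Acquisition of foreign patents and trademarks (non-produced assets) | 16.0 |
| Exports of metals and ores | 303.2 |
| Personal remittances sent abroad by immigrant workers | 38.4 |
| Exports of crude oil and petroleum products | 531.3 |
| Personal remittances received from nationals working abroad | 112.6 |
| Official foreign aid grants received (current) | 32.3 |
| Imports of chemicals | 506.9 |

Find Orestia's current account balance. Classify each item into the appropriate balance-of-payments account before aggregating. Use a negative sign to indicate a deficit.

Goods: 682.3 + 531.3 + 303.2 - 506.9 = 1009.9
Services: 96.6 + 100.5 - 54.5 + 251.0 + 87.5 = 481.1
Primary income: 144.7
Secondary income: 32.3 - 38.4 + 112.6 = 106.5
Current account = 1009.9 + 481.1 + 144.7 + 106.5 = 1742.2
(Excluded from the current account — financial account: foreign purchases of domestic corporate bonds 263.1, foreign purchases of equities on the domestic stock exchange 343.3, domestic pension funds' purchases of foreign equities 283.8; capital account: acquisition of foreign patents and trademarks (non-produced assets) 16.0.)

1742.2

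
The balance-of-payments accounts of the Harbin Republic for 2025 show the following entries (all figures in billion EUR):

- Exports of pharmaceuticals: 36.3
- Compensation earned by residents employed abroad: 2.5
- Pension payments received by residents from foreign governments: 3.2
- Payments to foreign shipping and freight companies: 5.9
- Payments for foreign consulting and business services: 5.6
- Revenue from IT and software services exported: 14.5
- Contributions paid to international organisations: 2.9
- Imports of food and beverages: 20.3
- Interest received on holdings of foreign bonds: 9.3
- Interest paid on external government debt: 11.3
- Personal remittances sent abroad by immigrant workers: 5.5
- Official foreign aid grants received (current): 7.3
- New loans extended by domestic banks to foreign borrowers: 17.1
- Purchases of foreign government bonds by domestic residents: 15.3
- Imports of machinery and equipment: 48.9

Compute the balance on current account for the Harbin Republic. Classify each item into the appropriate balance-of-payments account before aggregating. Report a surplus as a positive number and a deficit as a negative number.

Goods: -48.9 + 36.3 - 20.3 = -32.9
Services: 14.5 - 5.9 - 5.6 = 3.0
Primary income: 2.5 - 11.3 + 9.3 = 0.5
Secondary income: 7.3 + 3.2 - 2.9 - 5.5 = 2.1
Current account = (-32.9) + 3.0 + 0.5 + 2.1 = -27.3
(Excluded from the current account — financial account: new loans extended by domestic banks to foreign borrowers 17.1, purchases of foreign government bonds by domestic residents 15.3.)

-27.3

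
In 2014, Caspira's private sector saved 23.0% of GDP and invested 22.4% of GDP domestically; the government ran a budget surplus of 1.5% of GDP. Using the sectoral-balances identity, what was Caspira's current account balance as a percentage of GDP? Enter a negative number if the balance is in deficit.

2.1

By the sectoral-balances identity, CA = (S_private - I) + (T - G).
Private balance = 23.0 - 22.4 = 0.6
Government balance (T - G) = 1.5
CA = 0.6 + 1.5 = 2.1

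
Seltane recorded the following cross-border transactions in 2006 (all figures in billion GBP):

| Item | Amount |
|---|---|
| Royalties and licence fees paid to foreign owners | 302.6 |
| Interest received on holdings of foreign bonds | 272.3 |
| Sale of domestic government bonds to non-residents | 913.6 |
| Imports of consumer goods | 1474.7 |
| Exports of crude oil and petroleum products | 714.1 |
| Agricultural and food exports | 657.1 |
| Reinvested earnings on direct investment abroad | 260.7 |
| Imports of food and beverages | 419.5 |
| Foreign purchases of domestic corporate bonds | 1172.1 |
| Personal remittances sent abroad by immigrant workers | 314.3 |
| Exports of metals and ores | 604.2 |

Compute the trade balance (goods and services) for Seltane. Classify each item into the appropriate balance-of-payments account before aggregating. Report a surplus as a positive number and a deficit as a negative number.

Goods: 714.1 - 419.5 - 1474.7 + 604.2 + 657.1 = 81.2
Services: -302.6
Trade balance = 81.2 + (-302.6) = -221.4
(Excluded from the trade balance — primary income: interest received on holdings of foreign bonds 272.3, reinvested earnings on direct investment abroad 260.7; financial account: sale of domestic government bonds to non-residents 913.6, foreign purchases of domestic corporate bonds 1172.1; secondary income: personal remittances sent abroad by immigrant workers 314.3.)

-221.4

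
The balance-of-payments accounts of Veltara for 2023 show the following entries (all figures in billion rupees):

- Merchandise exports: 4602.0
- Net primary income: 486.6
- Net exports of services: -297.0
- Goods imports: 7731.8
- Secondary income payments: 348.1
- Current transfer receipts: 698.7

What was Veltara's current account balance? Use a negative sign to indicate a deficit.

-2589.6

Goods balance = 4602.0 - 7731.8 = -3129.8
Services balance = -297.0
Trade balance (goods + services) = -3129.8 + (-297.0) = -3426.8
Net primary income = 486.6
Net secondary income = 698.7 - 348.1 = 350.6
Current account = -3426.8 + 486.6 + 350.6 = -2589.6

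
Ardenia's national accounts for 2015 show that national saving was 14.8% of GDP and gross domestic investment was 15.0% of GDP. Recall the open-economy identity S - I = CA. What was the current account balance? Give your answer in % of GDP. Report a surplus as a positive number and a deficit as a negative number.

-0.2

S - I = CA (net lending to the rest of the world).
CA = S - I = 14.8 - 15.0 = -0.2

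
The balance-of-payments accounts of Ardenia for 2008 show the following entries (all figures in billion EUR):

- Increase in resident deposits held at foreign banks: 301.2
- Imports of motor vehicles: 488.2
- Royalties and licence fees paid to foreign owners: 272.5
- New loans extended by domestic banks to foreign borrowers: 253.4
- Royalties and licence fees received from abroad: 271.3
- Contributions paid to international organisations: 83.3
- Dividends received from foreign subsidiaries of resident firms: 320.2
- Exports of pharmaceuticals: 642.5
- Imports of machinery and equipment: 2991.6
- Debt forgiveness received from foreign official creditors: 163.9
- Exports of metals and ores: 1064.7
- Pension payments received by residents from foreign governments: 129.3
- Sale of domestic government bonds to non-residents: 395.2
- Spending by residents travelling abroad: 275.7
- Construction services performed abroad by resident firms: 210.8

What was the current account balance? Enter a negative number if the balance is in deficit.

Goods: 642.5 - 2991.6 - 488.2 + 1064.7 = -1772.6
Services: 210.8 + 271.3 - 275.7 - 272.5 = -66.1
Primary income: 320.2
Secondary income: 129.3 - 83.3 = 46.0
Current account = (-1772.6) + (-66.1) + 320.2 + 46.0 = -1472.5
(Excluded from the current account — financial account: increase in resident deposits held at foreign banks 301.2, new loans extended by domestic banks to foreign borrowers 253.4, sale of domestic government bonds to non-residents 395.2; capital account: debt forgiveness received from foreign official creditors 163.9.)

-1472.5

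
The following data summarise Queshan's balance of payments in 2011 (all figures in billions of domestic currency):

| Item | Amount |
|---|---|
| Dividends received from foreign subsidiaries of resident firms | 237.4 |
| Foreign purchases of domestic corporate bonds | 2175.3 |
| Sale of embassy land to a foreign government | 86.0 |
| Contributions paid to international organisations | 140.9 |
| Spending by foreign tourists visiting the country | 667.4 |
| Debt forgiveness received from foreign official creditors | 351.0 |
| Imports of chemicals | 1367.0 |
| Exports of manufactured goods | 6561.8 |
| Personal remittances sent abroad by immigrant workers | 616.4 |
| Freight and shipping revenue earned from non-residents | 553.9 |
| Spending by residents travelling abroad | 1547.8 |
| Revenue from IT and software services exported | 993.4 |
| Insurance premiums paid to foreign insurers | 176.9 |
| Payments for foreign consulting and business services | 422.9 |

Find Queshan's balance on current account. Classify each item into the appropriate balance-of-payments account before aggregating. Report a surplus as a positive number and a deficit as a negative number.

Goods: 6561.8 - 1367.0 = 5194.8
Services: 667.4 - 1547.8 + 553.9 - 422.9 - 176.9 + 993.4 = 67.1
Primary income: 237.4
Secondary income: -616.4 - 140.9 = -757.3
Current account = 5194.8 + 67.1 + 237.4 + (-757.3) = 4742.0
(Excluded from the current account — financial account: foreign purchases of domestic corporate bonds 2175.3; capital account: sale of embassy land to a foreign government 86.0, debt forgiveness received from foreign official creditors 351.0.)

4742.0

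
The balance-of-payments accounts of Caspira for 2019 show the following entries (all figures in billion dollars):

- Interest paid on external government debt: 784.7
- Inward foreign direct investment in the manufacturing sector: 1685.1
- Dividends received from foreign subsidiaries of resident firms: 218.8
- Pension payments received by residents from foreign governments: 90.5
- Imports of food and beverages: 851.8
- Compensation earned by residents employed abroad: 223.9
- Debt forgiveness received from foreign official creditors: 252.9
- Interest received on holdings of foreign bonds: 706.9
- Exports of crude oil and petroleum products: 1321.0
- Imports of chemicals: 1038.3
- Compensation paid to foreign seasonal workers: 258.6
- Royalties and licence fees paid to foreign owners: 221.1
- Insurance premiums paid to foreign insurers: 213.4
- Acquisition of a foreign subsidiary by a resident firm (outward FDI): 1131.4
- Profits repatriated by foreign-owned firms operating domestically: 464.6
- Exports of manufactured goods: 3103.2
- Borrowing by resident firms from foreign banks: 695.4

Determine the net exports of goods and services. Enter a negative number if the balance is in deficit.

2099.6

Goods: 3103.2 + 1321.0 - 1038.3 - 851.8 = 2534.1
Services: -221.1 - 213.4 = -434.5
Trade balance = 2534.1 + (-434.5) = 2099.6
(Excluded from the trade balance — primary income: interest paid on external government debt 784.7, dividends received from foreign subsidiaries of resident firms 218.8, compensation earned by residents employed abroad 223.9, interest received on holdings of foreign bonds 706.9, compensation paid to foreign seasonal workers 258.6, profits repatriated by foreign-owned firms operating domestically 464.6; financial account: inward foreign direct investment in the manufacturing sector 1685.1, acquisition of a foreign subsidiary by a resident firm (outward FDI) 1131.4, borrowing by resident firms from foreign banks 695.4; secondary income: pension payments received by residents from foreign governments 90.5; capital account: debt forgiveness received from foreign official creditors 252.9.)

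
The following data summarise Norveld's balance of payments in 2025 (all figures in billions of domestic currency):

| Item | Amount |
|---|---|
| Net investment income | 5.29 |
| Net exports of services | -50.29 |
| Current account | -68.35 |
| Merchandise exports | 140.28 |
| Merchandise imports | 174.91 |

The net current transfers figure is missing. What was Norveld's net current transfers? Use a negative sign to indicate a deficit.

11.28

Current account = goods balance + services balance + net primary income + net secondary income
Sum of the known components = -79.63
Net current transfers = CA - (known components) = -68.35 - (-79.63) = 11.28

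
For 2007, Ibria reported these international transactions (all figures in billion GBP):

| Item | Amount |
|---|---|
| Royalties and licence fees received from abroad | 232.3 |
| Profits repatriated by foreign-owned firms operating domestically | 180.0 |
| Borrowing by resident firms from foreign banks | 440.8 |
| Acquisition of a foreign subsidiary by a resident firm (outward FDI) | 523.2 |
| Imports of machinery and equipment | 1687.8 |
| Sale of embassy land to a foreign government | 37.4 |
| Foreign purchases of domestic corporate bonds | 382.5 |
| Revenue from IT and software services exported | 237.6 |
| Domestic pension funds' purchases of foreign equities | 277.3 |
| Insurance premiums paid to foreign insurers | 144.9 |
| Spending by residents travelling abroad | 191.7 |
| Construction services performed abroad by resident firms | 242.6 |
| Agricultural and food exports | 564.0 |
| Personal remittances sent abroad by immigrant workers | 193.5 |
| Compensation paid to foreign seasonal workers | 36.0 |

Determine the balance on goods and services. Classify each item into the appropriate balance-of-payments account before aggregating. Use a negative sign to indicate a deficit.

Goods: 564.0 - 1687.8 = -1123.8
Services: -191.7 + 232.3 + 242.6 - 144.9 + 237.6 = 375.9
Trade balance = -1123.8 + 375.9 = -747.9
(Excluded from the trade balance — primary income: profits repatriated by foreign-owned firms operating domestically 180.0, compensation paid to foreign seasonal workers 36.0; financial account: borrowing by resident firms from foreign banks 440.8, acquisition of a foreign subsidiary by a resident firm (outward FDI) 523.2, foreign purchases of domestic corporate bonds 382.5, domestic pension funds' purchases of foreign equities 277.3; capital account: sale of embassy land to a foreign government 37.4; secondary income: personal remittances sent abroad by immigrant workers 193.5.)

-747.9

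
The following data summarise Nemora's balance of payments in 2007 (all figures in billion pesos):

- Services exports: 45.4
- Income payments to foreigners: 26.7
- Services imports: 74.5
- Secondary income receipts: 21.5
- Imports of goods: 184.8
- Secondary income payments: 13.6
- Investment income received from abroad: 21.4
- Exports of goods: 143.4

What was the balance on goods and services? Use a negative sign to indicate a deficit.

-70.5

Goods balance = 143.4 - 184.8 = -41.4
Services balance = 45.4 - 74.5 = -29.1
Trade balance (goods + services) = -41.4 + (-29.1) = -70.5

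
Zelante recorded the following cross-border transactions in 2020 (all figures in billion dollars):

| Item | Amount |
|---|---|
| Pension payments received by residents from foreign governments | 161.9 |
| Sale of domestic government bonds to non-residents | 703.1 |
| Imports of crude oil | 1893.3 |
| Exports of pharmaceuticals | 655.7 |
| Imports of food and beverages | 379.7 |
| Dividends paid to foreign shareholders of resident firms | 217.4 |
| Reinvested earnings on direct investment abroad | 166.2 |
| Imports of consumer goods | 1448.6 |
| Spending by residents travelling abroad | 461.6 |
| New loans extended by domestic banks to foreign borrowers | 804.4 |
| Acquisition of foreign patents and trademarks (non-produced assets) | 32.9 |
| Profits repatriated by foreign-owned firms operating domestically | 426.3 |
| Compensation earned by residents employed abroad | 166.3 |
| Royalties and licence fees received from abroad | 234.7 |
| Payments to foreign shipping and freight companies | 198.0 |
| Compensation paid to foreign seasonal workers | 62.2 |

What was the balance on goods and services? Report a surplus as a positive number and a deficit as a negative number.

-3490.8

Goods: 655.7 - 1448.6 - 379.7 - 1893.3 = -3065.9
Services: -198.0 - 461.6 + 234.7 = -424.9
Trade balance = -3065.9 + (-424.9) = -3490.8
(Excluded from the trade balance — secondary income: pension payments received by residents from foreign governments 161.9; financial account: sale of domestic government bonds to non-residents 703.1, new loans extended by domestic banks to foreign borrowers 804.4; primary income: dividends paid to foreign shareholders of resident firms 217.4, reinvested earnings on direct investment abroad 166.2, profits repatriated by foreign-owned firms operating domestically 426.3, compensation earned by residents employed abroad 166.3, compensation paid to foreign seasonal workers 62.2; capital account: acquisition of foreign patents and trademarks (non-produced assets) 32.9.)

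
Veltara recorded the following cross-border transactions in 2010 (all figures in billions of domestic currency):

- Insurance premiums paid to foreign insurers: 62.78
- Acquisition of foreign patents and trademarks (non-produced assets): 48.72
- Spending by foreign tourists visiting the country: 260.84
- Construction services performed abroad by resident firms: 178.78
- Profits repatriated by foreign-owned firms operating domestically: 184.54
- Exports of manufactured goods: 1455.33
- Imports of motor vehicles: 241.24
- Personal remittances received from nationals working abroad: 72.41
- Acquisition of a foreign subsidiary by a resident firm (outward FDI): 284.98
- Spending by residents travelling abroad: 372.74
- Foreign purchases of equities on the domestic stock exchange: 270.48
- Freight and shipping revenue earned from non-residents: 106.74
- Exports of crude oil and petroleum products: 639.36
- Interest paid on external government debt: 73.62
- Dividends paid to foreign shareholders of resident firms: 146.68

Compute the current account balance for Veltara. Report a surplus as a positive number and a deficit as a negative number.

Goods: -241.24 + 639.36 + 1455.33 = 1853.45
Services: 260.84 - 62.78 + 178.78 + 106.74 - 372.74 = 110.84
Primary income: -73.62 - 146.68 - 184.54 = -404.84
Secondary income: 72.41
Current account = 1853.45 + 110.84 + (-404.84) + 72.41 = 1631.86
(Excluded from the current account — capital account: acquisition of foreign patents and trademarks (non-produced assets) 48.72; financial account: acquisition of a foreign subsidiary by a resident firm (outward FDI) 284.98, foreign purchases of equities on the domestic stock exchange 270.48.)

1631.86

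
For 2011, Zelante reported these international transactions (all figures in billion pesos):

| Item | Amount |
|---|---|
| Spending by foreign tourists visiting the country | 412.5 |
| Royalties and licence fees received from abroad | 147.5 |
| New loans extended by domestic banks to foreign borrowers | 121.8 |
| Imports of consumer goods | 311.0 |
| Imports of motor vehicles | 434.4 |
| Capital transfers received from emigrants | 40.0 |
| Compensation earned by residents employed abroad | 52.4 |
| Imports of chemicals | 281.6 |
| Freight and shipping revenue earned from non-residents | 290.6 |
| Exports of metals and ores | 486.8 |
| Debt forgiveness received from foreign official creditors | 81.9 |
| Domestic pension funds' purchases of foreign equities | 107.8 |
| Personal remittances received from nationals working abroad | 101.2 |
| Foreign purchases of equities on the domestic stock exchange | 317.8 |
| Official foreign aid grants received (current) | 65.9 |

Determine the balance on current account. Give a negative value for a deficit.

529.9

Goods: -311.0 - 434.4 + 486.8 - 281.6 = -540.2
Services: 147.5 + 290.6 + 412.5 = 850.6
Primary income: 52.4
Secondary income: 101.2 + 65.9 = 167.1
Current account = (-540.2) + 850.6 + 52.4 + 167.1 = 529.9
(Excluded from the current account — financial account: new loans extended by domestic banks to foreign borrowers 121.8, domestic pension funds' purchases of foreign equities 107.8, foreign purchases of equities on the domestic stock exchange 317.8; capital account: capital transfers received from emigrants 40.0, debt forgiveness received from foreign official creditors 81.9.)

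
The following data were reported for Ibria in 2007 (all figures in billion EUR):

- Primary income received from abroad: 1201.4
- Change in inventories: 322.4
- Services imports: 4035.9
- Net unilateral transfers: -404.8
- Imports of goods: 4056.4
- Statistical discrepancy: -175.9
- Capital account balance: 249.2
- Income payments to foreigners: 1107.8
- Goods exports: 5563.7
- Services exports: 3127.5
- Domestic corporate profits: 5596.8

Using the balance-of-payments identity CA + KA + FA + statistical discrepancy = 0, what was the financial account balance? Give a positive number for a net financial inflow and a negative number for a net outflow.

Goods balance = 5563.7 - 4056.4 = 1507.3
Services balance = 3127.5 - 4035.9 = -908.4
Trade balance (goods + services) = 1507.3 + (-908.4) = 598.9
Net primary income = 1201.4 - 1107.8 = 93.6
Net secondary income = -404.8
Current account = 598.9 + 93.6 + (-404.8) = 287.7
Financial account = -(287.7 + 249.2 + (-175.9)) = -361.0

-361.0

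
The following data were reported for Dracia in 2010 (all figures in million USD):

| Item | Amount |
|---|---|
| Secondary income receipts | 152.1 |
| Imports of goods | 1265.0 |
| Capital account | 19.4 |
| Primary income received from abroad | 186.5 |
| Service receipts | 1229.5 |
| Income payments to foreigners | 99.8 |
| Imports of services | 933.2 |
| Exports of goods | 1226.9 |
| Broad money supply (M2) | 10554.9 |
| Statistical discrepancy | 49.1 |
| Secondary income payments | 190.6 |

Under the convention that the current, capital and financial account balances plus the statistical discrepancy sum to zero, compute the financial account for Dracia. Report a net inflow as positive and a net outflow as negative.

-374.9

Goods balance = 1226.9 - 1265.0 = -38.1
Services balance = 1229.5 - 933.2 = 296.3
Trade balance (goods + services) = -38.1 + 296.3 = 258.2
Net primary income = 186.5 - 99.8 = 86.7
Net secondary income = 152.1 - 190.6 = -38.5
Current account = 258.2 + 86.7 + (-38.5) = 306.4
Financial account = -(306.4 + 19.4 + 49.1) = -374.9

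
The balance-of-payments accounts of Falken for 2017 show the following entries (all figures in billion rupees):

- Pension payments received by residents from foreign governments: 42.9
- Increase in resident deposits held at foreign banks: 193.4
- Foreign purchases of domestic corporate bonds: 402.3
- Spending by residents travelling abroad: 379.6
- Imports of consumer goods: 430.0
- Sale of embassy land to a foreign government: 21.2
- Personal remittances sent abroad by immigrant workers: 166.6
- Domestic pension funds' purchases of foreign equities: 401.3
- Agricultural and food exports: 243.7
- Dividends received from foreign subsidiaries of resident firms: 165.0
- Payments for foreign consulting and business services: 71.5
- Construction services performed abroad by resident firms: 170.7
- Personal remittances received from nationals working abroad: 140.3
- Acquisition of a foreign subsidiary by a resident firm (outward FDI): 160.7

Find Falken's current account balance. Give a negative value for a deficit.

Goods: -430.0 + 243.7 = -186.3
Services: 170.7 - 71.5 - 379.6 = -280.4
Primary income: 165.0
Secondary income: 42.9 + 140.3 - 166.6 = 16.6
Current account = (-186.3) + (-280.4) + 165.0 + 16.6 = -285.1
(Excluded from the current account — financial account: increase in resident deposits held at foreign banks 193.4, foreign purchases of domestic corporate bonds 402.3, domestic pension funds' purchases of foreign equities 401.3, acquisition of a foreign subsidiary by a resident firm (outward FDI) 160.7; capital account: sale of embassy land to a foreign government 21.2.)

-285.1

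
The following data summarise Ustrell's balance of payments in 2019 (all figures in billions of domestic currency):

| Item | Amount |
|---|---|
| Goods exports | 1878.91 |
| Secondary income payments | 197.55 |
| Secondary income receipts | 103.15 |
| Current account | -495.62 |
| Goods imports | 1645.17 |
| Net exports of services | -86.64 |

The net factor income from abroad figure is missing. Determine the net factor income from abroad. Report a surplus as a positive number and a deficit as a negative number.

Current account = goods balance + services balance + net primary income + net secondary income
Sum of the known components = 52.70
Net factor income from abroad = CA - (known components) = -495.62 - 52.70 = -548.32

-548.32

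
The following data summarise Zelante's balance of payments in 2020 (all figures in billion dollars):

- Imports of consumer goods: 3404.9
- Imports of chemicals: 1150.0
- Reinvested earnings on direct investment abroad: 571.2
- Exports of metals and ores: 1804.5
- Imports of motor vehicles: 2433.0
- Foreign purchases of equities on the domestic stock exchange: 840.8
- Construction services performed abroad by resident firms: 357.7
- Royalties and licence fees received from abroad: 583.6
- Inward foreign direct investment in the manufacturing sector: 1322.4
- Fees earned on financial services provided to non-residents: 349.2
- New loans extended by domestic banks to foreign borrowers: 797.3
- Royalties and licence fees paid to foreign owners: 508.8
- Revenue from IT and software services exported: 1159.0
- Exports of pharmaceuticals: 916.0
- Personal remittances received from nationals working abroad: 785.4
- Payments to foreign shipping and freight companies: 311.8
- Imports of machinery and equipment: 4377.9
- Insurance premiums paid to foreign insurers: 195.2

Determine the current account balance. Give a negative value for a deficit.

Goods: -4377.9 - 2433.0 - 1150.0 + 1804.5 - 3404.9 + 916.0 = -8645.3
Services: -195.2 + 1159.0 + 583.6 - 311.8 + 349.2 - 508.8 + 357.7 = 1433.7
Primary income: 571.2
Secondary income: 785.4
Current account = (-8645.3) + 1433.7 + 571.2 + 785.4 = -5855.0
(Excluded from the current account — financial account: foreign purchases of equities on the domestic stock exchange 840.8, inward foreign direct investment in the manufacturing sector 1322.4, new loans extended by domestic banks to foreign borrowers 797.3.)

-5855.0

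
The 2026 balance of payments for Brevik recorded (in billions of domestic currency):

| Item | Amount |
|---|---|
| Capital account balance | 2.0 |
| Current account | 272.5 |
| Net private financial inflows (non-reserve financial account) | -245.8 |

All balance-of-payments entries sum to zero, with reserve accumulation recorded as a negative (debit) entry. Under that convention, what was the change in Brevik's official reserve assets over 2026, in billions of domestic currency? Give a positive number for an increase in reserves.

28.7

Official reserve transactions balance = -(272.5 + 2.0 + (-245.8)) = -28.7
An accumulation of reserves is recorded as a debit (negative entry), so the change in the stock of reserves is the negative of that balance.
Change in official reserves = -(-28.7) = 28.7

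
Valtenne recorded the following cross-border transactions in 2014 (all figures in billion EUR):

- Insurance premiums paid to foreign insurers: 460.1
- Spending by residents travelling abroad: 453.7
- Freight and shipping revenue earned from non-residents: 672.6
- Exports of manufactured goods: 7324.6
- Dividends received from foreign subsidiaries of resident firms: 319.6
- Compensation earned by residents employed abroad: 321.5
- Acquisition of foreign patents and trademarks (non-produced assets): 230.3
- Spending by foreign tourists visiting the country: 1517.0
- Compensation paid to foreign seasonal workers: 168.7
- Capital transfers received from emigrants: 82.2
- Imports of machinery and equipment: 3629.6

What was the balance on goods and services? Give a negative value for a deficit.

Goods: 7324.6 - 3629.6 = 3695.0
Services: 672.6 - 453.7 + 1517.0 - 460.1 = 1275.8
Trade balance = 3695.0 + 1275.8 = 4970.8
(Excluded from the trade balance — primary income: dividends received from foreign subsidiaries of resident firms 319.6, compensation earned by residents employed abroad 321.5, compensation paid to foreign seasonal workers 168.7; capital account: acquisition of foreign patents and trademarks (non-produced assets) 230.3, capital transfers received from emigrants 82.2.)

4970.8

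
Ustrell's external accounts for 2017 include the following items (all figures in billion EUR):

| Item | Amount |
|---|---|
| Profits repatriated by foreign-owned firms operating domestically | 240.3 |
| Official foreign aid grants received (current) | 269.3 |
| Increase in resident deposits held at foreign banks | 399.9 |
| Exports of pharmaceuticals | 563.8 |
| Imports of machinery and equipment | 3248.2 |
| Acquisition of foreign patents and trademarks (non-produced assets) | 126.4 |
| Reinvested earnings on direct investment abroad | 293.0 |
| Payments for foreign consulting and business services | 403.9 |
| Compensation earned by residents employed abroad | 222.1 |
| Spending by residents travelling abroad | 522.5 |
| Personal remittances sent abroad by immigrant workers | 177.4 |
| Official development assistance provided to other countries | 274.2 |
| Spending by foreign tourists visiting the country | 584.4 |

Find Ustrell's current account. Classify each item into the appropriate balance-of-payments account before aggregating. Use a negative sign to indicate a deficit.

Goods: -3248.2 + 563.8 = -2684.4
Services: 584.4 - 403.9 - 522.5 = -342.0
Primary income: 222.1 + 293.0 - 240.3 = 274.8
Secondary income: -177.4 + 269.3 - 274.2 = -182.3
Current account = (-2684.4) + (-342.0) + 274.8 + (-182.3) = -2933.9
(Excluded from the current account — financial account: increase in resident deposits held at foreign banks 399.9; capital account: acquisition of foreign patents and trademarks (non-produced assets) 126.4.)

-2933.9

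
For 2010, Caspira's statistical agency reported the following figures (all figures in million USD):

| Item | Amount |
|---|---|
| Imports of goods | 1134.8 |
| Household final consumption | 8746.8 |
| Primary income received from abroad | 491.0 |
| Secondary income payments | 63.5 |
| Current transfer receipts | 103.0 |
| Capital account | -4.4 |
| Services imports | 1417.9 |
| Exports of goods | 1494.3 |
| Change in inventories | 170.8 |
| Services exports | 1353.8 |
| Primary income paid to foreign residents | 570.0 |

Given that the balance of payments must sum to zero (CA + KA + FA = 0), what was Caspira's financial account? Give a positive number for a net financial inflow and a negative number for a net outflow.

-251.5

Goods balance = 1494.3 - 1134.8 = 359.5
Services balance = 1353.8 - 1417.9 = -64.1
Trade balance (goods + services) = 359.5 + (-64.1) = 295.4
Net primary income = 491.0 - 570.0 = -79.0
Net secondary income = 103.0 - 63.5 = 39.5
Current account = 295.4 + (-79.0) + 39.5 = 255.9
Financial account = -(255.9 + (-4.4)) = -251.5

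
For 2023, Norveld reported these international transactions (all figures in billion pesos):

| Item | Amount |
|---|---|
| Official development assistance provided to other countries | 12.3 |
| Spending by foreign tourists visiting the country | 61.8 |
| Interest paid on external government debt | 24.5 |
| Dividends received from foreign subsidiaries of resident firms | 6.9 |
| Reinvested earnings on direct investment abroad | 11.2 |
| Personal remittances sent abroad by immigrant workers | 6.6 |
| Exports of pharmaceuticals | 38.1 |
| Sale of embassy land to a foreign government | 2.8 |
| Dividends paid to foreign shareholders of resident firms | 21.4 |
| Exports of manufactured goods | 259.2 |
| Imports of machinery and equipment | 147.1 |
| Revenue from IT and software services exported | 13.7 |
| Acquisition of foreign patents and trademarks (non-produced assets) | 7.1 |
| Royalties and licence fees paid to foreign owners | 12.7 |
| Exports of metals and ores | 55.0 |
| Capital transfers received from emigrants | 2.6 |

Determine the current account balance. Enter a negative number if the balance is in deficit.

Goods: -147.1 + 38.1 + 55.0 + 259.2 = 205.2
Services: 13.7 - 12.7 + 61.8 = 62.8
Primary income: 11.2 - 24.5 + 6.9 - 21.4 = -27.8
Secondary income: -6.6 - 12.3 = -18.9
Current account = 205.2 + 62.8 + (-27.8) + (-18.9) = 221.3
(Excluded from the current account — capital account: sale of embassy land to a foreign government 2.8, acquisition of foreign patents and trademarks (non-produced assets) 7.1, capital transfers received from emigrants 2.6.)

221.3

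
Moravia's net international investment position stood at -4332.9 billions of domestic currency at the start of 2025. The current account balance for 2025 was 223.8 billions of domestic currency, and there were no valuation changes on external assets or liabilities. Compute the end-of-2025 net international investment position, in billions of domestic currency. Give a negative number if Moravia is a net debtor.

-4109.1

With no valuation effects, change in NIIP = current account = 223.8
End-of-year NIIP = -4332.9 + 223.8 = -4109.1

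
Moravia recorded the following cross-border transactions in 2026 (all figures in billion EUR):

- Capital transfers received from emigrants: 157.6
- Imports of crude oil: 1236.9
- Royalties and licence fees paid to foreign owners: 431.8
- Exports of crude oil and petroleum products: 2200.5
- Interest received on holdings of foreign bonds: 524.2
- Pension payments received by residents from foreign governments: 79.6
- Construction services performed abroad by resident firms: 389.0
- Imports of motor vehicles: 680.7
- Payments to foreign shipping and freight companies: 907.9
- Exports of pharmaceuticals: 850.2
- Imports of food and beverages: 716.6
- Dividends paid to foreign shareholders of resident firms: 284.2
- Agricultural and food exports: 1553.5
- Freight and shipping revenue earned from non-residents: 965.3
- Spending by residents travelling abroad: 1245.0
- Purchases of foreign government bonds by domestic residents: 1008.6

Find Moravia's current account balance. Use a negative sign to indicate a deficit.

1059.2

Goods: 1553.5 + 850.2 - 680.7 + 2200.5 - 716.6 - 1236.9 = 1970.0
Services: -1245.0 + 389.0 - 907.9 - 431.8 + 965.3 = -1230.4
Primary income: 524.2 - 284.2 = 240.0
Secondary income: 79.6
Current account = 1970.0 + (-1230.4) + 240.0 + 79.6 = 1059.2
(Excluded from the current account — capital account: capital transfers received from emigrants 157.6; financial account: purchases of foreign government bonds by domestic residents 1008.6.)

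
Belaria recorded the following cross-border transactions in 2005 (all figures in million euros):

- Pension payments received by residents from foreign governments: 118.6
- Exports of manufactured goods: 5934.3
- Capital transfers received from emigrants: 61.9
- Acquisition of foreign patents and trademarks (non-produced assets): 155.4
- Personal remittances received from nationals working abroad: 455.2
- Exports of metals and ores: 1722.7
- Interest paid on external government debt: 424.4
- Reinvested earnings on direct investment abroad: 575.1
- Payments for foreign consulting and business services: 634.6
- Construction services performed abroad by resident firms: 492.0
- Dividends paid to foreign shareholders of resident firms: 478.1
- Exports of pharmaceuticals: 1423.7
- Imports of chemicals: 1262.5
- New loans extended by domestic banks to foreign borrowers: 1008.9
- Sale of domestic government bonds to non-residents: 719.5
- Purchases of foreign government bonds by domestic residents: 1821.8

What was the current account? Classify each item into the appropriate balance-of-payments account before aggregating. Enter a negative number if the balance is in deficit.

Goods: 1423.7 + 5934.3 - 1262.5 + 1722.7 = 7818.2
Services: -634.6 + 492.0 = -142.6
Primary income: -424.4 + 575.1 - 478.1 = -327.4
Secondary income: 118.6 + 455.2 = 573.8
Current account = 7818.2 + (-142.6) + (-327.4) + 573.8 = 7922.0
(Excluded from the current account — capital account: capital transfers received from emigrants 61.9, acquisition of foreign patents and trademarks (non-produced assets) 155.4; financial account: new loans extended by domestic banks to foreign borrowers 1008.9, sale of domestic government bonds to non-residents 719.5, purchases of foreign government bonds by domestic residents 1821.8.)

7922.0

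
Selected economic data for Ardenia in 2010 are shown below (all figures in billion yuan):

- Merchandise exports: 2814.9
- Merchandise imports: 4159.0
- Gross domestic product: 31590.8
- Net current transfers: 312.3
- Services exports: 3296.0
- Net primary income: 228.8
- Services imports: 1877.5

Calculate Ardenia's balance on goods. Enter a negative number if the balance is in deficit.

-1344.1

Goods balance = 2814.9 - 4159.0 = -1344.1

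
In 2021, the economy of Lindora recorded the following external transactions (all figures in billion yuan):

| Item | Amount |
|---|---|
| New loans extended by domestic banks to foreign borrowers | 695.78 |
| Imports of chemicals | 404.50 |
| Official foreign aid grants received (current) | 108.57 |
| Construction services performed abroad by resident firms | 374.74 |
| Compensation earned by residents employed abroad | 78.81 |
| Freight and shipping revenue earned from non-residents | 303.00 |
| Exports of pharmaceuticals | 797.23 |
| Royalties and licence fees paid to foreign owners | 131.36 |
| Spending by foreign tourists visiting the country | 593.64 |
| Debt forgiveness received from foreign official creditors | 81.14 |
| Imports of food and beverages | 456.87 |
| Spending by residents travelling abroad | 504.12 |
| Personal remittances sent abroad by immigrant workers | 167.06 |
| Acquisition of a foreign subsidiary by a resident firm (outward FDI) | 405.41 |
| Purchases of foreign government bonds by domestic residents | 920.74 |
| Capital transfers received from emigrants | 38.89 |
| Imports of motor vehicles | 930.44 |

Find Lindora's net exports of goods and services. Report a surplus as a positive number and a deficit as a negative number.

Goods: -930.44 - 456.87 - 404.50 + 797.23 = -994.58
Services: 593.64 + 374.74 + 303.00 - 504.12 - 131.36 = 635.90
Trade balance = -994.58 + 635.90 = -358.68
(Excluded from the trade balance — financial account: new loans extended by domestic banks to foreign borrowers 695.78, acquisition of a foreign subsidiary by a resident firm (outward FDI) 405.41, purchases of foreign government bonds by domestic residents 920.74; secondary income: official foreign aid grants received (current) 108.57, personal remittances sent abroad by immigrant workers 167.06; primary income: compensation earned by residents employed abroad 78.81; capital account: debt forgiveness received from foreign official creditors 81.14, capital transfers received from emigrants 38.89.)

-358.68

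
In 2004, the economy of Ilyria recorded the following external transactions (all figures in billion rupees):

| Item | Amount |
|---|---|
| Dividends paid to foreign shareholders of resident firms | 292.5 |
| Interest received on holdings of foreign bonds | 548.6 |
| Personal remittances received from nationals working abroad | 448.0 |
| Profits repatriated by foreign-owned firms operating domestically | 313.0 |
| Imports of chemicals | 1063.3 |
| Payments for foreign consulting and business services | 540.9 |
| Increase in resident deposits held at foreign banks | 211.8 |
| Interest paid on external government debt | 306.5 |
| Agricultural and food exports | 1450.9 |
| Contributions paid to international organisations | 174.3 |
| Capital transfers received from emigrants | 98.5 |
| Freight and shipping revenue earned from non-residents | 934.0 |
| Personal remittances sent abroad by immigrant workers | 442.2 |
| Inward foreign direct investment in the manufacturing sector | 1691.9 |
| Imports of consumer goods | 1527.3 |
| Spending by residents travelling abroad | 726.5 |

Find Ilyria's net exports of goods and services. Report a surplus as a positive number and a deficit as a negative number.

Goods: -1063.3 - 1527.3 + 1450.9 = -1139.7
Services: -726.5 - 540.9 + 934.0 = -333.4
Trade balance = -1139.7 + (-333.4) = -1473.1
(Excluded from the trade balance — primary income: dividends paid to foreign shareholders of resident firms 292.5, interest received on holdings of foreign bonds 548.6, profits repatriated by foreign-owned firms operating domestically 313.0, interest paid on external government debt 306.5; secondary income: personal remittances received from nationals working abroad 448.0, contributions paid to international organisations 174.3, personal remittances sent abroad by immigrant workers 442.2; financial account: increase in resident deposits held at foreign banks 211.8, inward foreign direct investment in the manufacturing sector 1691.9; capital account: capital transfers received from emigrants 98.5.)

-1473.1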